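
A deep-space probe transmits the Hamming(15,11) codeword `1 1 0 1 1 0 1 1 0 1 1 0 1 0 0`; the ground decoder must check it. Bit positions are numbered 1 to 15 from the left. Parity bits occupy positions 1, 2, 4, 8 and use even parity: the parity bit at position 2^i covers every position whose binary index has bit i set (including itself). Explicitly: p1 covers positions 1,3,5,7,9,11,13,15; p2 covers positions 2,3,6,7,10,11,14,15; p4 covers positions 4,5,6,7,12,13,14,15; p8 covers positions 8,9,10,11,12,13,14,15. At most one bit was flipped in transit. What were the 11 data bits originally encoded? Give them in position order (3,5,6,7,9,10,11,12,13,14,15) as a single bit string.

s1: b1⊕b3⊕b5⊕b7⊕b9⊕b11⊕b13⊕b15 = 1⊕0⊕1⊕1⊕0⊕1⊕1⊕0 = 1
s2: b2⊕b3⊕b6⊕b7⊕b10⊕b11⊕b14⊕b15 = 1⊕0⊕0⊕1⊕1⊕1⊕0⊕0 = 0
s4: b4⊕b5⊕b6⊕b7⊕b12⊕b13⊕b14⊕b15 = 1⊕1⊕0⊕1⊕0⊕1⊕0⊕0 = 0
s8: b8⊕b9⊕b10⊕b11⊕b12⊕b13⊕b14⊕b15 = 1⊕0⊕1⊕1⊕0⊕1⊕0⊕0 = 0
Syndrome (s8...s1) = 0001 → position 1.
Flip bit 1: corrected codeword = 010110110110100
Data bits at positions 3,5,6,7,9,10,11,12,13,14,15: 01010110100

01010110100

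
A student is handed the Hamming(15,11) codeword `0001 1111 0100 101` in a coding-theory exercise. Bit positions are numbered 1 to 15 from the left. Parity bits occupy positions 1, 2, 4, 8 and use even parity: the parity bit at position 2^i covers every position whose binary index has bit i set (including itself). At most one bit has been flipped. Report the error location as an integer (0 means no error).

0

s1: b1⊕b3⊕b5⊕b7⊕b9⊕b11⊕b13⊕b15 = 0⊕0⊕1⊕1⊕0⊕0⊕1⊕1 = 0
s2: b2⊕b3⊕b6⊕b7⊕b10⊕b11⊕b14⊕b15 = 0⊕0⊕1⊕1⊕1⊕0⊕0⊕1 = 0
s4: b4⊕b5⊕b6⊕b7⊕b12⊕b13⊕b14⊕b15 = 1⊕1⊕1⊕1⊕0⊕1⊕0⊕1 = 0
s8: b8⊕b9⊕b10⊕b11⊕b12⊕b13⊕b14⊕b15 = 1⊕0⊕1⊕0⊕0⊕1⊕0⊕1 = 0
Syndrome (s8...s1) = 0000 → position 0 (no error).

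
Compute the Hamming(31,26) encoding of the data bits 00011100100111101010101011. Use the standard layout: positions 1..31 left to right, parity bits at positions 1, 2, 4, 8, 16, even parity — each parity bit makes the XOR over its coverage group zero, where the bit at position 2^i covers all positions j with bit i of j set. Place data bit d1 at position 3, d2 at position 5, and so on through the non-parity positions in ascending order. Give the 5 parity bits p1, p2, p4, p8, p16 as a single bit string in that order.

Place data bits at non-power-of-two positions: b3=0, b5=0, b6=0, b7=1, b9=1, b10=1, b11=0, b12=0, b13=1, b14=0, b15=0, b17=1, b18=1, b19=1, b20=1, b21=0, b22=1, b23=0, b24=1, b25=0, b26=1, b27=0, b28=1, b29=0, b30=1, b31=1.
p1 = XOR of data positions {3,5,7,9,11,13,15,17,19,21,23,25,27,29,31} = 0⊕0⊕1⊕1⊕0⊕1⊕0⊕1⊕1⊕0⊕0⊕0⊕0⊕0⊕1 = 0
p2 = XOR of data positions {3,6,7,10,11,14,15,18,19,22,23,26,27,30,31} = 0⊕0⊕1⊕1⊕0⊕0⊕0⊕1⊕1⊕1⊕0⊕1⊕0⊕1⊕1 = 0
p4 = XOR of data positions {5,6,7,12,13,14,15,20,21,22,23,28,29,30,31} = 0⊕0⊕1⊕0⊕1⊕0⊕0⊕1⊕0⊕1⊕0⊕1⊕0⊕1⊕1 = 1
p8 = XOR of data positions {9,10,11,12,13,14,15,24,25,26,27,28,29,30,31} = 1⊕1⊕0⊕0⊕1⊕0⊕0⊕1⊕0⊕1⊕0⊕1⊕0⊕1⊕1 = 0
p16 = XOR of data positions {17,18,19,20,21,22,23,24,25,26,27,28,29,30,31} = 1⊕1⊕1⊕1⊕0⊕1⊕0⊕1⊕0⊕1⊕0⊕1⊕0⊕1⊕1 = 0
Parity bits p1,p2,p4,p8,p16 = 00100

00100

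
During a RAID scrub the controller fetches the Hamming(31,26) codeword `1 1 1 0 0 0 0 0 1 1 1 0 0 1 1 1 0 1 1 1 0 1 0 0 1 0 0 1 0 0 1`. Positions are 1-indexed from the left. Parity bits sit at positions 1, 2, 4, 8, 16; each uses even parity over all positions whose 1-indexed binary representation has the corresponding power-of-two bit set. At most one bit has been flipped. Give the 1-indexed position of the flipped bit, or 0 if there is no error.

s1: b1⊕b3⊕b5⊕b7⊕b9⊕b11⊕b13⊕b15⊕b17⊕b19⊕b21⊕b23⊕b25⊕b27⊕b29⊕b31 = 1⊕1⊕0⊕0⊕1⊕1⊕0⊕1⊕0⊕1⊕0⊕0⊕1⊕0⊕0⊕1 = 0
s2: b2⊕b3⊕b6⊕b7⊕b10⊕b11⊕b14⊕b15⊕b18⊕b19⊕b22⊕b23⊕b26⊕b27⊕b30⊕b31 = 1⊕1⊕0⊕0⊕1⊕1⊕1⊕1⊕1⊕1⊕1⊕0⊕0⊕0⊕0⊕1 = 0
s4: b4⊕b5⊕b6⊕b7⊕b12⊕b13⊕b14⊕b15⊕b20⊕b21⊕b22⊕b23⊕b28⊕b29⊕b30⊕b31 = 0⊕0⊕0⊕0⊕0⊕0⊕1⊕1⊕1⊕0⊕1⊕0⊕1⊕0⊕0⊕1 = 0
s8: b8⊕b9⊕b10⊕b11⊕b12⊕b13⊕b14⊕b15⊕b24⊕b25⊕b26⊕b27⊕b28⊕b29⊕b30⊕b31 = 0⊕1⊕1⊕1⊕0⊕0⊕1⊕1⊕0⊕1⊕0⊕0⊕1⊕0⊕0⊕1 = 0
s16: b16⊕b17⊕b18⊕b19⊕b20⊕b21⊕b22⊕b23⊕b24⊕b25⊕b26⊕b27⊕b28⊕b29⊕b30⊕b31 = 1⊕0⊕1⊕1⊕1⊕0⊕1⊕0⊕0⊕1⊕0⊕0⊕1⊕0⊕0⊕1 = 0
Syndrome (s16...s1) = 00000 → position 0 (no error).

0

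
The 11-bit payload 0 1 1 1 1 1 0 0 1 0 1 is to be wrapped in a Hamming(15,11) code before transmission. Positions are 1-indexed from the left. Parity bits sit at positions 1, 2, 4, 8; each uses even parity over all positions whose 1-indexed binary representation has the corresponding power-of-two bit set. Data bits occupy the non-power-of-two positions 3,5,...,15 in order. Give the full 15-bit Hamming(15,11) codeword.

100111101100101

Place data bits at non-power-of-two positions: b3=0, b5=1, b6=1, b7=1, b9=1, b10=1, b11=0, b12=0, b13=1, b14=0, b15=1.
p1 = XOR of data positions {3,5,7,9,11,13,15} = 0⊕1⊕1⊕1⊕0⊕1⊕1 = 1
p2 = XOR of data positions {3,6,7,10,11,14,15} = 0⊕1⊕1⊕1⊕0⊕0⊕1 = 0
p4 = XOR of data positions {5,6,7,12,13,14,15} = 1⊕1⊕1⊕0⊕1⊕0⊕1 = 1
p8 = XOR of data positions {9,10,11,12,13,14,15} = 1⊕1⊕0⊕0⊕1⊕0⊕1 = 0
Codeword b1..b15 = 100111101100101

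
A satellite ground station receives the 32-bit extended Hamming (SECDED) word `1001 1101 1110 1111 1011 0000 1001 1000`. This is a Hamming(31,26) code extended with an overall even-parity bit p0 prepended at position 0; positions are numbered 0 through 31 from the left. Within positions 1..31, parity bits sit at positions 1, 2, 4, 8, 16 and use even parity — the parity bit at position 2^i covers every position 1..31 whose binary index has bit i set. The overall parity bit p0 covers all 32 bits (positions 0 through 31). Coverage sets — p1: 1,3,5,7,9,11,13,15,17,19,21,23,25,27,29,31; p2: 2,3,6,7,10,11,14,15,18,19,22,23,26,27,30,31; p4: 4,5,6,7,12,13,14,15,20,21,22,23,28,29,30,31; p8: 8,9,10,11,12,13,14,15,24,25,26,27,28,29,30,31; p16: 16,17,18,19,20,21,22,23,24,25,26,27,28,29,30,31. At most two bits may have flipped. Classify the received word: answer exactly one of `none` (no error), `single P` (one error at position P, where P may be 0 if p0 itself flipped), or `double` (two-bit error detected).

none

s1: b1⊕b3⊕b5⊕b7⊕b9⊕b11⊕b13⊕b15⊕b17⊕b19⊕b21⊕b23⊕b25⊕b27⊕b29⊕b31 = 0⊕1⊕1⊕1⊕1⊕0⊕1⊕1⊕0⊕1⊕0⊕0⊕0⊕1⊕0⊕0 = 0
s2: b2⊕b3⊕b6⊕b7⊕b10⊕b11⊕b14⊕b15⊕b18⊕b19⊕b22⊕b23⊕b26⊕b27⊕b30⊕b31 = 0⊕1⊕0⊕1⊕1⊕0⊕1⊕1⊕1⊕1⊕0⊕0⊕0⊕1⊕0⊕0 = 0
s4: b4⊕b5⊕b6⊕b7⊕b12⊕b13⊕b14⊕b15⊕b20⊕b21⊕b22⊕b23⊕b28⊕b29⊕b30⊕b31 = 1⊕1⊕0⊕1⊕1⊕1⊕1⊕1⊕0⊕0⊕0⊕0⊕1⊕0⊕0⊕0 = 0
s8: b8⊕b9⊕b10⊕b11⊕b12⊕b13⊕b14⊕b15⊕b24⊕b25⊕b26⊕b27⊕b28⊕b29⊕b30⊕b31 = 1⊕1⊕1⊕0⊕1⊕1⊕1⊕1⊕1⊕0⊕0⊕1⊕1⊕0⊕0⊕0 = 0
s16: b16⊕b17⊕b18⊕b19⊕b20⊕b21⊕b22⊕b23⊕b24⊕b25⊕b26⊕b27⊕b28⊕b29⊕b30⊕b31 = 1⊕0⊕1⊕1⊕0⊕0⊕0⊕0⊕1⊕0⊕0⊕1⊕1⊕0⊕0⊕0 = 0
Syndrome (s16...s1) = 00000 → position 0 (no error).
Overall parity (XOR of all 32 bits, including p0): 1⊕0⊕0⊕1⊕1⊕1⊕0⊕1⊕1⊕1⊕1⊕0⊕1⊕1⊕1⊕1⊕1⊕0⊕1⊕1⊕0⊕0⊕0⊕0⊕1⊕0⊕0⊕1⊕1⊕0⊕0⊕0 = 0
Overall=0, syndrome position=0 → no error.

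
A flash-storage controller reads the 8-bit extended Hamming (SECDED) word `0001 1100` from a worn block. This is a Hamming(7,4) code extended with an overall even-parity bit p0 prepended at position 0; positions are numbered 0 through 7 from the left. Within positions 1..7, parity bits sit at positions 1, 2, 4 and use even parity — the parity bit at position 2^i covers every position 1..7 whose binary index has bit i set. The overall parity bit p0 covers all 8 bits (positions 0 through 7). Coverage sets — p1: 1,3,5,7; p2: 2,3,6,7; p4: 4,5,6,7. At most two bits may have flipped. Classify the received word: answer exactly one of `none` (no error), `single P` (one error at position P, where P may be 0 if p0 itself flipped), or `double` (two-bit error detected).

s1: b1⊕b3⊕b5⊕b7 = 0⊕1⊕1⊕0 = 0
s2: b2⊕b3⊕b6⊕b7 = 0⊕1⊕0⊕0 = 1
s4: b4⊕b5⊕b6⊕b7 = 1⊕1⊕0⊕0 = 0
Syndrome (s4...s1) = 010 → position 2.
Overall parity (XOR of all 8 bits, including p0): 0⊕0⊕0⊕1⊕1⊕1⊕0⊕0 = 1
Overall=1, syndrome position=2 → single-bit error at position 2.

single 2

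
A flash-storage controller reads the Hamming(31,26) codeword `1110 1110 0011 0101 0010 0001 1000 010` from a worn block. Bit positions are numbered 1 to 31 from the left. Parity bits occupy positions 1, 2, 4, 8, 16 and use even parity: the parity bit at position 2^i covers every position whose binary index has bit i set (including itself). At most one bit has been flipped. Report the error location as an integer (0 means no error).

17

s1: b1⊕b3⊕b5⊕b7⊕b9⊕b11⊕b13⊕b15⊕b17⊕b19⊕b21⊕b23⊕b25⊕b27⊕b29⊕b31 = 1⊕1⊕1⊕1⊕0⊕1⊕0⊕0⊕0⊕1⊕0⊕0⊕1⊕0⊕0⊕0 = 1
s2: b2⊕b3⊕b6⊕b7⊕b10⊕b11⊕b14⊕b15⊕b18⊕b19⊕b22⊕b23⊕b26⊕b27⊕b30⊕b31 = 1⊕1⊕1⊕1⊕0⊕1⊕1⊕0⊕0⊕1⊕0⊕0⊕0⊕0⊕1⊕0 = 0
s4: b4⊕b5⊕b6⊕b7⊕b12⊕b13⊕b14⊕b15⊕b20⊕b21⊕b22⊕b23⊕b28⊕b29⊕b30⊕b31 = 0⊕1⊕1⊕1⊕1⊕0⊕1⊕0⊕0⊕0⊕0⊕0⊕0⊕0⊕1⊕0 = 0
s8: b8⊕b9⊕b10⊕b11⊕b12⊕b13⊕b14⊕b15⊕b24⊕b25⊕b26⊕b27⊕b28⊕b29⊕b30⊕b31 = 0⊕0⊕0⊕1⊕1⊕0⊕1⊕0⊕1⊕1⊕0⊕0⊕0⊕0⊕1⊕0 = 0
s16: b16⊕b17⊕b18⊕b19⊕b20⊕b21⊕b22⊕b23⊕b24⊕b25⊕b26⊕b27⊕b28⊕b29⊕b30⊕b31 = 1⊕0⊕0⊕1⊕0⊕0⊕0⊕0⊕1⊕1⊕0⊕0⊕0⊕0⊕1⊕0 = 1
Syndrome (s16...s1) = 10001 → position 17.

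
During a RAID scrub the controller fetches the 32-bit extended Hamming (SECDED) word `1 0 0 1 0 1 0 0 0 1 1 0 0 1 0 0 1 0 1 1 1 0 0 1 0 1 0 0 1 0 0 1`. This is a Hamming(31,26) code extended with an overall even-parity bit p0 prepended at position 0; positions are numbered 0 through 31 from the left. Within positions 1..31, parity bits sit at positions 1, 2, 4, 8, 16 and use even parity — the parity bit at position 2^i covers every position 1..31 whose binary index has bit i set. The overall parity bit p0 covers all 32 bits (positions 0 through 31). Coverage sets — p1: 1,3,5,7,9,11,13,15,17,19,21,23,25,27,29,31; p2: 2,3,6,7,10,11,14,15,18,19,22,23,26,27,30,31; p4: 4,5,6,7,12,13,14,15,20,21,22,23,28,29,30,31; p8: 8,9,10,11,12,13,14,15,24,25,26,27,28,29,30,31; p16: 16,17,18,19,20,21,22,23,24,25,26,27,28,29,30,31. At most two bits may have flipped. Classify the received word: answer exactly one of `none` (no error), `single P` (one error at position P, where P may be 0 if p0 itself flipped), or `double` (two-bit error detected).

none

s1: b1⊕b3⊕b5⊕b7⊕b9⊕b11⊕b13⊕b15⊕b17⊕b19⊕b21⊕b23⊕b25⊕b27⊕b29⊕b31 = 0⊕1⊕1⊕0⊕1⊕0⊕1⊕0⊕0⊕1⊕0⊕1⊕1⊕0⊕0⊕1 = 0
s2: b2⊕b3⊕b6⊕b7⊕b10⊕b11⊕b14⊕b15⊕b18⊕b19⊕b22⊕b23⊕b26⊕b27⊕b30⊕b31 = 0⊕1⊕0⊕0⊕1⊕0⊕0⊕0⊕1⊕1⊕0⊕1⊕0⊕0⊕0⊕1 = 0
s4: b4⊕b5⊕b6⊕b7⊕b12⊕b13⊕b14⊕b15⊕b20⊕b21⊕b22⊕b23⊕b28⊕b29⊕b30⊕b31 = 0⊕1⊕0⊕0⊕0⊕1⊕0⊕0⊕1⊕0⊕0⊕1⊕1⊕0⊕0⊕1 = 0
s8: b8⊕b9⊕b10⊕b11⊕b12⊕b13⊕b14⊕b15⊕b24⊕b25⊕b26⊕b27⊕b28⊕b29⊕b30⊕b31 = 0⊕1⊕1⊕0⊕0⊕1⊕0⊕0⊕0⊕1⊕0⊕0⊕1⊕0⊕0⊕1 = 0
s16: b16⊕b17⊕b18⊕b19⊕b20⊕b21⊕b22⊕b23⊕b24⊕b25⊕b26⊕b27⊕b28⊕b29⊕b30⊕b31 = 1⊕0⊕1⊕1⊕1⊕0⊕0⊕1⊕0⊕1⊕0⊕0⊕1⊕0⊕0⊕1 = 0
Syndrome (s16...s1) = 00000 → position 0 (no error).
Overall parity (XOR of all 32 bits, including p0): 1⊕0⊕0⊕1⊕0⊕1⊕0⊕0⊕0⊕1⊕1⊕0⊕0⊕1⊕0⊕0⊕1⊕0⊕1⊕1⊕1⊕0⊕0⊕1⊕0⊕1⊕0⊕0⊕1⊕0⊕0⊕1 = 0
Overall=0, syndrome position=0 → no error.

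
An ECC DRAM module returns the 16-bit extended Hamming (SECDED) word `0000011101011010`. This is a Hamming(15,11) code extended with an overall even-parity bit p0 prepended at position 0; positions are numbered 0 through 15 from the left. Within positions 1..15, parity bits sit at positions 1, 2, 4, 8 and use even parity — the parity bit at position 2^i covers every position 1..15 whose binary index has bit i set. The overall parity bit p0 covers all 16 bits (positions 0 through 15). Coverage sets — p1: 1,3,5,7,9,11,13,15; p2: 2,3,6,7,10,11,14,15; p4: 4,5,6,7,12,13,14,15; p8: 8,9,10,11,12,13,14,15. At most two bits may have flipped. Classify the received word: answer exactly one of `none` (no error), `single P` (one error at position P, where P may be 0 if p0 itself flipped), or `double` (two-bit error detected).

single 4

s1: b1⊕b3⊕b5⊕b7⊕b9⊕b11⊕b13⊕b15 = 0⊕0⊕1⊕1⊕1⊕1⊕0⊕0 = 0
s2: b2⊕b3⊕b6⊕b7⊕b10⊕b11⊕b14⊕b15 = 0⊕0⊕1⊕1⊕0⊕1⊕1⊕0 = 0
s4: b4⊕b5⊕b6⊕b7⊕b12⊕b13⊕b14⊕b15 = 0⊕1⊕1⊕1⊕1⊕0⊕1⊕0 = 1
s8: b8⊕b9⊕b10⊕b11⊕b12⊕b13⊕b14⊕b15 = 0⊕1⊕0⊕1⊕1⊕0⊕1⊕0 = 0
Syndrome (s8...s1) = 0100 → position 4.
Overall parity (XOR of all 16 bits, including p0): 0⊕0⊕0⊕0⊕0⊕1⊕1⊕1⊕0⊕1⊕0⊕1⊕1⊕0⊕1⊕0 = 1
Overall=1, syndrome position=4 → single-bit error at position 4.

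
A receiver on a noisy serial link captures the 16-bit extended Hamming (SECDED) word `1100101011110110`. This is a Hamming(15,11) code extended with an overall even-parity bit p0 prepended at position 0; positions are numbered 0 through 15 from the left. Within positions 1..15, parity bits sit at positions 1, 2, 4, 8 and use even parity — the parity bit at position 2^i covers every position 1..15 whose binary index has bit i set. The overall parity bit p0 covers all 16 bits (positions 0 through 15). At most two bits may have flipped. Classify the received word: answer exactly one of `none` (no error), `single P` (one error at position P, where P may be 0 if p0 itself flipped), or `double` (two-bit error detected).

s1: b1⊕b3⊕b5⊕b7⊕b9⊕b11⊕b13⊕b15 = 1⊕0⊕0⊕0⊕1⊕1⊕1⊕0 = 0
s2: b2⊕b3⊕b6⊕b7⊕b10⊕b11⊕b14⊕b15 = 0⊕0⊕1⊕0⊕1⊕1⊕1⊕0 = 0
s4: b4⊕b5⊕b6⊕b7⊕b12⊕b13⊕b14⊕b15 = 1⊕0⊕1⊕0⊕0⊕1⊕1⊕0 = 0
s8: b8⊕b9⊕b10⊕b11⊕b12⊕b13⊕b14⊕b15 = 1⊕1⊕1⊕1⊕0⊕1⊕1⊕0 = 0
Syndrome (s8...s1) = 0000 → position 0 (no error).
Overall parity (XOR of all 16 bits, including p0): 1⊕1⊕0⊕0⊕1⊕0⊕1⊕0⊕1⊕1⊕1⊕1⊕0⊕1⊕1⊕0 = 0
Overall=0, syndrome position=0 → no error.

none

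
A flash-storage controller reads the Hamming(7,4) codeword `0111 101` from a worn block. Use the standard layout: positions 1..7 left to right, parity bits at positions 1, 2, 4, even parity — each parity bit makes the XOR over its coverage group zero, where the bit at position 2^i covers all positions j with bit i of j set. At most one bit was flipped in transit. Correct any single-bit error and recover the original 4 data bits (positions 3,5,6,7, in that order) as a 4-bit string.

1100

s1: b1⊕b3⊕b5⊕b7 = 0⊕1⊕1⊕1 = 1
s2: b2⊕b3⊕b6⊕b7 = 1⊕1⊕0⊕1 = 1
s4: b4⊕b5⊕b6⊕b7 = 1⊕1⊕0⊕1 = 1
Syndrome (s4...s1) = 111 → position 7.
Flip bit 7: corrected codeword = 0111100
Data bits at positions 3,5,6,7: 1100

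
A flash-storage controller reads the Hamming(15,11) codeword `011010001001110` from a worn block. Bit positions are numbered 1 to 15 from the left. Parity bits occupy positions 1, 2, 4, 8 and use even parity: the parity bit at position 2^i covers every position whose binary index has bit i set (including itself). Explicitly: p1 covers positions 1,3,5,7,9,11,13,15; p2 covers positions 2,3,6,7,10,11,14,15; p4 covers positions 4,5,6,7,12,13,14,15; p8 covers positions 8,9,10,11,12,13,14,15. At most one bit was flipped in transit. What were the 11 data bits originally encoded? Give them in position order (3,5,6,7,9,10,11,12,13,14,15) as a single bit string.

s1: b1⊕b3⊕b5⊕b7⊕b9⊕b11⊕b13⊕b15 = 0⊕1⊕1⊕0⊕1⊕0⊕1⊕0 = 0
s2: b2⊕b3⊕b6⊕b7⊕b10⊕b11⊕b14⊕b15 = 1⊕1⊕0⊕0⊕0⊕0⊕1⊕0 = 1
s4: b4⊕b5⊕b6⊕b7⊕b12⊕b13⊕b14⊕b15 = 0⊕1⊕0⊕0⊕1⊕1⊕1⊕0 = 0
s8: b8⊕b9⊕b10⊕b11⊕b12⊕b13⊕b14⊕b15 = 0⊕1⊕0⊕0⊕1⊕1⊕1⊕0 = 0
Syndrome (s8...s1) = 0010 → position 2.
Flip bit 2: corrected codeword = 001010001001110
Data bits at positions 3,5,6,7,9,10,11,12,13,14,15: 11001001110

11001001110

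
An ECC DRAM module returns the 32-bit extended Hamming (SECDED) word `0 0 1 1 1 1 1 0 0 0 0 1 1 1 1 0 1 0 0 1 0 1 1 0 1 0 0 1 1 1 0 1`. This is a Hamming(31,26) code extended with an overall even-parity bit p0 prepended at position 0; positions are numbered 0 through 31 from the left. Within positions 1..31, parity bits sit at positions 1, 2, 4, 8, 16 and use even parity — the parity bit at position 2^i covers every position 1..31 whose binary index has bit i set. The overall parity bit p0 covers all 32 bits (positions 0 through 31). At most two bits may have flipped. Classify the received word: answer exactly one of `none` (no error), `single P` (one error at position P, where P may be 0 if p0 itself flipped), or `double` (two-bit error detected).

s1: b1⊕b3⊕b5⊕b7⊕b9⊕b11⊕b13⊕b15⊕b17⊕b19⊕b21⊕b23⊕b25⊕b27⊕b29⊕b31 = 0⊕1⊕1⊕0⊕0⊕1⊕1⊕0⊕0⊕1⊕1⊕0⊕0⊕1⊕1⊕1 = 1
s2: b2⊕b3⊕b6⊕b7⊕b10⊕b11⊕b14⊕b15⊕b18⊕b19⊕b22⊕b23⊕b26⊕b27⊕b30⊕b31 = 1⊕1⊕1⊕0⊕0⊕1⊕1⊕0⊕0⊕1⊕1⊕0⊕0⊕1⊕0⊕1 = 1
s4: b4⊕b5⊕b6⊕b7⊕b12⊕b13⊕b14⊕b15⊕b20⊕b21⊕b22⊕b23⊕b28⊕b29⊕b30⊕b31 = 1⊕1⊕1⊕0⊕1⊕1⊕1⊕0⊕0⊕1⊕1⊕0⊕1⊕1⊕0⊕1 = 1
s8: b8⊕b9⊕b10⊕b11⊕b12⊕b13⊕b14⊕b15⊕b24⊕b25⊕b26⊕b27⊕b28⊕b29⊕b30⊕b31 = 0⊕0⊕0⊕1⊕1⊕1⊕1⊕0⊕1⊕0⊕0⊕1⊕1⊕1⊕0⊕1 = 1
s16: b16⊕b17⊕b18⊕b19⊕b20⊕b21⊕b22⊕b23⊕b24⊕b25⊕b26⊕b27⊕b28⊕b29⊕b30⊕b31 = 1⊕0⊕0⊕1⊕0⊕1⊕1⊕0⊕1⊕0⊕0⊕1⊕1⊕1⊕0⊕1 = 1
Syndrome (s16...s1) = 11111 → position 31.
Overall parity (XOR of all 32 bits, including p0): 0⊕0⊕1⊕1⊕1⊕1⊕1⊕0⊕0⊕0⊕0⊕1⊕1⊕1⊕1⊕0⊕1⊕0⊕0⊕1⊕0⊕1⊕1⊕0⊕1⊕0⊕0⊕1⊕1⊕1⊕0⊕1 = 0
Overall=0, syndrome position=31 → double-bit error detected (uncorrectable).

double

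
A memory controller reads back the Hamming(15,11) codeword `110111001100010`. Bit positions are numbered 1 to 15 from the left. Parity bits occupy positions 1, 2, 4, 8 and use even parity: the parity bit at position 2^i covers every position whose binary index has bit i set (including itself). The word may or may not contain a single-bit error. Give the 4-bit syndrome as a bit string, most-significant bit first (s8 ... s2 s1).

s1: b1⊕b3⊕b5⊕b7⊕b9⊕b11⊕b13⊕b15 = 1⊕0⊕1⊕0⊕1⊕0⊕0⊕0 = 1
s2: b2⊕b3⊕b6⊕b7⊕b10⊕b11⊕b14⊕b15 = 1⊕0⊕1⊕0⊕1⊕0⊕1⊕0 = 0
s4: b4⊕b5⊕b6⊕b7⊕b12⊕b13⊕b14⊕b15 = 1⊕1⊕1⊕0⊕0⊕0⊕1⊕0 = 0
s8: b8⊕b9⊕b10⊕b11⊕b12⊕b13⊕b14⊕b15 = 0⊕1⊕1⊕0⊕0⊕0⊕1⊕0 = 1
Syndrome (s8...s1) = 1001 → position 9.

1001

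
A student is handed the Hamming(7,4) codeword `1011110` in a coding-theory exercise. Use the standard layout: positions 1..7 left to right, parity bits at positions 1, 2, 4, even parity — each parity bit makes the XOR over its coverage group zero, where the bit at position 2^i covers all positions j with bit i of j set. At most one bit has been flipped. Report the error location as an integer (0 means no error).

s1: b1⊕b3⊕b5⊕b7 = 1⊕1⊕1⊕0 = 1
s2: b2⊕b3⊕b6⊕b7 = 0⊕1⊕1⊕0 = 0
s4: b4⊕b5⊕b6⊕b7 = 1⊕1⊕1⊕0 = 1
Syndrome (s4...s1) = 101 → position 5.

5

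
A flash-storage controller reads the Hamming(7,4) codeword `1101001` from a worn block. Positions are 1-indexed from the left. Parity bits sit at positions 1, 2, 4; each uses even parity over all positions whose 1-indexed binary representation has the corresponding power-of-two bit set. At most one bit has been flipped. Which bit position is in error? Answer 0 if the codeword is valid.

0

s1: b1⊕b3⊕b5⊕b7 = 1⊕0⊕0⊕1 = 0
s2: b2⊕b3⊕b6⊕b7 = 1⊕0⊕0⊕1 = 0
s4: b4⊕b5⊕b6⊕b7 = 1⊕0⊕0⊕1 = 0
Syndrome (s4...s1) = 000 → position 0 (no error).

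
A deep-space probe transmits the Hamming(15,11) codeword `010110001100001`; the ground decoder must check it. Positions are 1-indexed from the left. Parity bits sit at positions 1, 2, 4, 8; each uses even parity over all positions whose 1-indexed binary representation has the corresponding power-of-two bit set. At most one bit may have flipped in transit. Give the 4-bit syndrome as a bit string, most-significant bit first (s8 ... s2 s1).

s1: b1⊕b3⊕b5⊕b7⊕b9⊕b11⊕b13⊕b15 = 0⊕0⊕1⊕0⊕1⊕0⊕0⊕1 = 1
s2: b2⊕b3⊕b6⊕b7⊕b10⊕b11⊕b14⊕b15 = 1⊕0⊕0⊕0⊕1⊕0⊕0⊕1 = 1
s4: b4⊕b5⊕b6⊕b7⊕b12⊕b13⊕b14⊕b15 = 1⊕1⊕0⊕0⊕0⊕0⊕0⊕1 = 1
s8: b8⊕b9⊕b10⊕b11⊕b12⊕b13⊕b14⊕b15 = 0⊕1⊕1⊕0⊕0⊕0⊕0⊕1 = 1
Syndrome (s8...s1) = 1111 → position 15.

1111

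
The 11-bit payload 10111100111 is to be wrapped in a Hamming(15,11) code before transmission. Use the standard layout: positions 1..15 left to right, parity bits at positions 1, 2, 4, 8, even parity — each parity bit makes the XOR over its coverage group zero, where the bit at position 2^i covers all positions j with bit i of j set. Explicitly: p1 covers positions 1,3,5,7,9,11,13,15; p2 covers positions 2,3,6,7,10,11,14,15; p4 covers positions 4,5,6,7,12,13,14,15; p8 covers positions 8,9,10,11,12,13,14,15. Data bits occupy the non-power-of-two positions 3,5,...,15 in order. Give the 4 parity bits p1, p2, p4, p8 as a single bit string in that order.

Place data bits at non-power-of-two positions: b3=1, b5=0, b6=1, b7=1, b9=1, b10=1, b11=0, b12=0, b13=1, b14=1, b15=1.
p1 = XOR of data positions {3,5,7,9,11,13,15} = 1⊕0⊕1⊕1⊕0⊕1⊕1 = 1
p2 = XOR of data positions {3,6,7,10,11,14,15} = 1⊕1⊕1⊕1⊕0⊕1⊕1 = 0
p4 = XOR of data positions {5,6,7,12,13,14,15} = 0⊕1⊕1⊕0⊕1⊕1⊕1 = 1
p8 = XOR of data positions {9,10,11,12,13,14,15} = 1⊕1⊕0⊕0⊕1⊕1⊕1 = 1
Parity bits p1,p2,p4,p8 = 1011

1011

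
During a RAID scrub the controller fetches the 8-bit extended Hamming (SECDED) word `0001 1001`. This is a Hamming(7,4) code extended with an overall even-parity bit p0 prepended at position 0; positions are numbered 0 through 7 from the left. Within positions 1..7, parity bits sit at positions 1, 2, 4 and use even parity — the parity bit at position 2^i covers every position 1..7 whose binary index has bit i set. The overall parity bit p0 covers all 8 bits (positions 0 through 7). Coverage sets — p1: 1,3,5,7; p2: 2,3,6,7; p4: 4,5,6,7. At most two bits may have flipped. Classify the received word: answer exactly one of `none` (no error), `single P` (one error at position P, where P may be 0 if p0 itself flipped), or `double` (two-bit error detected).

single 0

s1: b1⊕b3⊕b5⊕b7 = 0⊕1⊕0⊕1 = 0
s2: b2⊕b3⊕b6⊕b7 = 0⊕1⊕0⊕1 = 0
s4: b4⊕b5⊕b6⊕b7 = 1⊕0⊕0⊕1 = 0
Syndrome (s4...s1) = 000 → position 0 (no error).
Overall parity (XOR of all 8 bits, including p0): 0⊕0⊕0⊕1⊕1⊕0⊕0⊕1 = 1
Overall=1, syndrome position=0 → single-bit error at position 0.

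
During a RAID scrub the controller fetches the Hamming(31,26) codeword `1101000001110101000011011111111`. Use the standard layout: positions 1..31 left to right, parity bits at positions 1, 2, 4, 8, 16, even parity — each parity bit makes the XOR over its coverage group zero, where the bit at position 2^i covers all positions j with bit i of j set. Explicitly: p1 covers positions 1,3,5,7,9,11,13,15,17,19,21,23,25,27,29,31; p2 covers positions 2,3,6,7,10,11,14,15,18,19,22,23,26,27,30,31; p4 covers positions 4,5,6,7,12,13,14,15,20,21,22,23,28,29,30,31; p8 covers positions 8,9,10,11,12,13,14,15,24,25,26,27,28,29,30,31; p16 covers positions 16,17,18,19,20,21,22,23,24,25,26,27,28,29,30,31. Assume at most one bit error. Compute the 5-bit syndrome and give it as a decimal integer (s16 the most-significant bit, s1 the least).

23

s1: b1⊕b3⊕b5⊕b7⊕b9⊕b11⊕b13⊕b15⊕b17⊕b19⊕b21⊕b23⊕b25⊕b27⊕b29⊕b31 = 1⊕0⊕0⊕0⊕0⊕1⊕0⊕0⊕0⊕0⊕1⊕0⊕1⊕1⊕1⊕1 = 1
s2: b2⊕b3⊕b6⊕b7⊕b10⊕b11⊕b14⊕b15⊕b18⊕b19⊕b22⊕b23⊕b26⊕b27⊕b30⊕b31 = 1⊕0⊕0⊕0⊕1⊕1⊕1⊕0⊕0⊕0⊕1⊕0⊕1⊕1⊕1⊕1 = 1
s4: b4⊕b5⊕b6⊕b7⊕b12⊕b13⊕b14⊕b15⊕b20⊕b21⊕b22⊕b23⊕b28⊕b29⊕b30⊕b31 = 1⊕0⊕0⊕0⊕1⊕0⊕1⊕0⊕0⊕1⊕1⊕0⊕1⊕1⊕1⊕1 = 1
s8: b8⊕b9⊕b10⊕b11⊕b12⊕b13⊕b14⊕b15⊕b24⊕b25⊕b26⊕b27⊕b28⊕b29⊕b30⊕b31 = 0⊕0⊕1⊕1⊕1⊕0⊕1⊕0⊕1⊕1⊕1⊕1⊕1⊕1⊕1⊕1 = 0
s16: b16⊕b17⊕b18⊕b19⊕b20⊕b21⊕b22⊕b23⊕b24⊕b25⊕b26⊕b27⊕b28⊕b29⊕b30⊕b31 = 1⊕0⊕0⊕0⊕0⊕1⊕1⊕0⊕1⊕1⊕1⊕1⊕1⊕1⊕1⊕1 = 1
Syndrome (s16...s1) = 10111 → position 23.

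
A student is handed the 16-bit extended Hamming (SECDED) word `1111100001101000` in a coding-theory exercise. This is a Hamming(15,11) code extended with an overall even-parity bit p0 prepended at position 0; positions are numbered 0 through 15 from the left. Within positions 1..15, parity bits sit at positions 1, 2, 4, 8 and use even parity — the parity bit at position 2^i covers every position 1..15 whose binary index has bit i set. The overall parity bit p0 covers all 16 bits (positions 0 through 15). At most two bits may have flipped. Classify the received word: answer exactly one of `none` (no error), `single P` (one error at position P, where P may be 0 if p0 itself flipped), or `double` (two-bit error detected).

s1: b1⊕b3⊕b5⊕b7⊕b9⊕b11⊕b13⊕b15 = 1⊕1⊕0⊕0⊕1⊕0⊕0⊕0 = 1
s2: b2⊕b3⊕b6⊕b7⊕b10⊕b11⊕b14⊕b15 = 1⊕1⊕0⊕0⊕1⊕0⊕0⊕0 = 1
s4: b4⊕b5⊕b6⊕b7⊕b12⊕b13⊕b14⊕b15 = 1⊕0⊕0⊕0⊕1⊕0⊕0⊕0 = 0
s8: b8⊕b9⊕b10⊕b11⊕b12⊕b13⊕b14⊕b15 = 0⊕1⊕1⊕0⊕1⊕0⊕0⊕0 = 1
Syndrome (s8...s1) = 1011 → position 11.
Overall parity (XOR of all 16 bits, including p0): 1⊕1⊕1⊕1⊕1⊕0⊕0⊕0⊕0⊕1⊕1⊕0⊕1⊕0⊕0⊕0 = 0
Overall=0, syndrome position=11 → double-bit error detected (uncorrectable).

double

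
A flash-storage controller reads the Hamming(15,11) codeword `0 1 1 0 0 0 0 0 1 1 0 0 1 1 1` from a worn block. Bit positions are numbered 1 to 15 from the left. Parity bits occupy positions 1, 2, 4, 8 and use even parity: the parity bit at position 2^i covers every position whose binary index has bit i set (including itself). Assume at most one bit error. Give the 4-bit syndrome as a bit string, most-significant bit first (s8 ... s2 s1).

1110

s1: b1⊕b3⊕b5⊕b7⊕b9⊕b11⊕b13⊕b15 = 0⊕1⊕0⊕0⊕1⊕0⊕1⊕1 = 0
s2: b2⊕b3⊕b6⊕b7⊕b10⊕b11⊕b14⊕b15 = 1⊕1⊕0⊕0⊕1⊕0⊕1⊕1 = 1
s4: b4⊕b5⊕b6⊕b7⊕b12⊕b13⊕b14⊕b15 = 0⊕0⊕0⊕0⊕0⊕1⊕1⊕1 = 1
s8: b8⊕b9⊕b10⊕b11⊕b12⊕b13⊕b14⊕b15 = 0⊕1⊕1⊕0⊕0⊕1⊕1⊕1 = 1
Syndrome (s8...s1) = 1110 → position 14.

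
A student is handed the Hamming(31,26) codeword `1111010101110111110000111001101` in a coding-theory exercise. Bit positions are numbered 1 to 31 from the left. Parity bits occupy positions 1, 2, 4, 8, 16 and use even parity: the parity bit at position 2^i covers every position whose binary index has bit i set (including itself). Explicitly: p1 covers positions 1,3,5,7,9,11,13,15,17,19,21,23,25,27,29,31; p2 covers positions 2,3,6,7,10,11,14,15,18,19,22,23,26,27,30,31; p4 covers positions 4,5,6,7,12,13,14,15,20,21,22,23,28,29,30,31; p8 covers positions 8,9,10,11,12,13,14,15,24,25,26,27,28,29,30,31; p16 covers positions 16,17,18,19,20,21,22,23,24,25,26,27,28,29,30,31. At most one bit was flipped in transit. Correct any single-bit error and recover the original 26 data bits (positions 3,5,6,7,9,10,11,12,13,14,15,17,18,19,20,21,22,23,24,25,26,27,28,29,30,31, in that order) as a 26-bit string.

s1: b1⊕b3⊕b5⊕b7⊕b9⊕b11⊕b13⊕b15⊕b17⊕b19⊕b21⊕b23⊕b25⊕b27⊕b29⊕b31 = 1⊕1⊕0⊕0⊕0⊕1⊕0⊕1⊕1⊕0⊕0⊕1⊕1⊕0⊕1⊕1 = 1
s2: b2⊕b3⊕b6⊕b7⊕b10⊕b11⊕b14⊕b15⊕b18⊕b19⊕b22⊕b23⊕b26⊕b27⊕b30⊕b31 = 1⊕1⊕1⊕0⊕1⊕1⊕1⊕1⊕1⊕0⊕0⊕1⊕0⊕0⊕0⊕1 = 0
s4: b4⊕b5⊕b6⊕b7⊕b12⊕b13⊕b14⊕b15⊕b20⊕b21⊕b22⊕b23⊕b28⊕b29⊕b30⊕b31 = 1⊕0⊕1⊕0⊕1⊕0⊕1⊕1⊕0⊕0⊕0⊕1⊕1⊕1⊕0⊕1 = 1
s8: b8⊕b9⊕b10⊕b11⊕b12⊕b13⊕b14⊕b15⊕b24⊕b25⊕b26⊕b27⊕b28⊕b29⊕b30⊕b31 = 1⊕0⊕1⊕1⊕1⊕0⊕1⊕1⊕1⊕1⊕0⊕0⊕1⊕1⊕0⊕1 = 1
s16: b16⊕b17⊕b18⊕b19⊕b20⊕b21⊕b22⊕b23⊕b24⊕b25⊕b26⊕b27⊕b28⊕b29⊕b30⊕b31 = 1⊕1⊕1⊕0⊕0⊕0⊕0⊕1⊕1⊕1⊕0⊕0⊕1⊕1⊕0⊕1 = 1
Syndrome (s16...s1) = 11101 → position 29.
Flip bit 29: corrected codeword = 1111010101110111110000111001001
Data bits at positions 3,5,6,7,9,10,11,12,13,14,15,17,18,19,20,21,22,23,24,25,26,27,28,29,30,31: 10100111011110000111001001

10100111011110000111001001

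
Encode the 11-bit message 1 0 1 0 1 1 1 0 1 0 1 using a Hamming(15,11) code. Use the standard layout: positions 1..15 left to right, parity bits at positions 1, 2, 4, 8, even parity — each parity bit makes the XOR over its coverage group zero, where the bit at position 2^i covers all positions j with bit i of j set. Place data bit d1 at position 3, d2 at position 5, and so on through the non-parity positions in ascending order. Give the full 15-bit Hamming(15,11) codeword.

Place data bits at non-power-of-two positions: b3=1, b5=0, b6=1, b7=0, b9=1, b10=1, b11=1, b12=0, b13=1, b14=0, b15=1.
p1 = XOR of data positions {3,5,7,9,11,13,15} = 1⊕0⊕0⊕1⊕1⊕1⊕1 = 1
p2 = XOR of data positions {3,6,7,10,11,14,15} = 1⊕1⊕0⊕1⊕1⊕0⊕1 = 1
p4 = XOR of data positions {5,6,7,12,13,14,15} = 0⊕1⊕0⊕0⊕1⊕0⊕1 = 1
p8 = XOR of data positions {9,10,11,12,13,14,15} = 1⊕1⊕1⊕0⊕1⊕0⊕1 = 1
Codeword b1..b15 = 111101011110101

111101011110101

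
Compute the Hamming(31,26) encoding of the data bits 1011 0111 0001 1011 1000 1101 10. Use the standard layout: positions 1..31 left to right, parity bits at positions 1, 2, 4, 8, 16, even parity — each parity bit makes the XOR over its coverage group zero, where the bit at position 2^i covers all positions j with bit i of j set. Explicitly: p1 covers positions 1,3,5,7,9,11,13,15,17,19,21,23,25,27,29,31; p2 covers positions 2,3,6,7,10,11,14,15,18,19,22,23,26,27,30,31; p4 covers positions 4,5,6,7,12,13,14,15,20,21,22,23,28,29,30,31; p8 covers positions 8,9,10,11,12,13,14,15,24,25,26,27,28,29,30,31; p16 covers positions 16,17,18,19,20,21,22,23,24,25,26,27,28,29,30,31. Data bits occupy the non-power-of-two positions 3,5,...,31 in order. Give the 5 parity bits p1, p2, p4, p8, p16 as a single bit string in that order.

10011

Place data bits at non-power-of-two positions: b3=1, b5=0, b6=1, b7=1, b9=0, b10=1, b11=1, b12=1, b13=0, b14=0, b15=0, b17=1, b18=1, b19=0, b20=1, b21=1, b22=1, b23=0, b24=0, b25=0, b26=1, b27=1, b28=0, b29=1, b30=1, b31=0.
p1 = XOR of data positions {3,5,7,9,11,13,15,17,19,21,23,25,27,29,31} = 1⊕0⊕1⊕0⊕1⊕0⊕0⊕1⊕0⊕1⊕0⊕0⊕1⊕1⊕0 = 1
p2 = XOR of data positions {3,6,7,10,11,14,15,18,19,22,23,26,27,30,31} = 1⊕1⊕1⊕1⊕1⊕0⊕0⊕1⊕0⊕1⊕0⊕1⊕1⊕1⊕0 = 0
p4 = XOR of data positions {5,6,7,12,13,14,15,20,21,22,23,28,29,30,31} = 0⊕1⊕1⊕1⊕0⊕0⊕0⊕1⊕1⊕1⊕0⊕0⊕1⊕1⊕0 = 0
p8 = XOR of data positions {9,10,11,12,13,14,15,24,25,26,27,28,29,30,31} = 0⊕1⊕1⊕1⊕0⊕0⊕0⊕0⊕0⊕1⊕1⊕0⊕1⊕1⊕0 = 1
p16 = XOR of data positions {17,18,19,20,21,22,23,24,25,26,27,28,29,30,31} = 1⊕1⊕0⊕1⊕1⊕1⊕0⊕0⊕0⊕1⊕1⊕0⊕1⊕1⊕0 = 1
Parity bits p1,p2,p4,p8,p16 = 10011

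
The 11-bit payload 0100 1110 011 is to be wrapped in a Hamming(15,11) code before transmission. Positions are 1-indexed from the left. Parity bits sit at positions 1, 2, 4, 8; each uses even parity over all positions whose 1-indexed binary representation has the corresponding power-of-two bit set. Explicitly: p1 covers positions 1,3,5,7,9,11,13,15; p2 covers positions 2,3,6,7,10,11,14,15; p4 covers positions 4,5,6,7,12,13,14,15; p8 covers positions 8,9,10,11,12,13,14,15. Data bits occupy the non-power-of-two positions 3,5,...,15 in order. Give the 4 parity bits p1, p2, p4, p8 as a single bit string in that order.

0011

Place data bits at non-power-of-two positions: b3=0, b5=1, b6=0, b7=0, b9=1, b10=1, b11=1, b12=0, b13=0, b14=1, b15=1.
p1 = XOR of data positions {3,5,7,9,11,13,15} = 0⊕1⊕0⊕1⊕1⊕0⊕1 = 0
p2 = XOR of data positions {3,6,7,10,11,14,15} = 0⊕0⊕0⊕1⊕1⊕1⊕1 = 0
p4 = XOR of data positions {5,6,7,12,13,14,15} = 1⊕0⊕0⊕0⊕0⊕1⊕1 = 1
p8 = XOR of data positions {9,10,11,12,13,14,15} = 1⊕1⊕1⊕0⊕0⊕1⊕1 = 1
Parity bits p1,p2,p4,p8 = 0011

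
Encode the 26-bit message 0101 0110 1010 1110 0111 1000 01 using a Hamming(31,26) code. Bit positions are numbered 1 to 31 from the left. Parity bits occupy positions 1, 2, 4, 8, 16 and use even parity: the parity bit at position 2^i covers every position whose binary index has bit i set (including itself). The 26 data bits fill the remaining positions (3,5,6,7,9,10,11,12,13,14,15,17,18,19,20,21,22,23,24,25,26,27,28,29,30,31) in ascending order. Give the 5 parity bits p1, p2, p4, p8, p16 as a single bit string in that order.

Place data bits at non-power-of-two positions: b3=0, b5=1, b6=0, b7=1, b9=0, b10=1, b11=1, b12=0, b13=1, b14=0, b15=1, b17=0, b18=1, b19=1, b20=1, b21=0, b22=0, b23=1, b24=1, b25=1, b26=1, b27=0, b28=0, b29=0, b30=0, b31=1.
p1 = XOR of data positions {3,5,7,9,11,13,15,17,19,21,23,25,27,29,31} = 0⊕1⊕1⊕0⊕1⊕1⊕1⊕0⊕1⊕0⊕1⊕1⊕0⊕0⊕1 = 1
p2 = XOR of data positions {3,6,7,10,11,14,15,18,19,22,23,26,27,30,31} = 0⊕0⊕1⊕1⊕1⊕0⊕1⊕1⊕1⊕0⊕1⊕1⊕0⊕0⊕1 = 1
p4 = XOR of data positions {5,6,7,12,13,14,15,20,21,22,23,28,29,30,31} = 1⊕0⊕1⊕0⊕1⊕0⊕1⊕1⊕0⊕0⊕1⊕0⊕0⊕0⊕1 = 1
p8 = XOR of data positions {9,10,11,12,13,14,15,24,25,26,27,28,29,30,31} = 0⊕1⊕1⊕0⊕1⊕0⊕1⊕1⊕1⊕1⊕0⊕0⊕0⊕0⊕1 = 0
p16 = XOR of data positions {17,18,19,20,21,22,23,24,25,26,27,28,29,30,31} = 0⊕1⊕1⊕1⊕0⊕0⊕1⊕1⊕1⊕1⊕0⊕0⊕0⊕0⊕1 = 0
Parity bits p1,p2,p4,p8,p16 = 11100

11100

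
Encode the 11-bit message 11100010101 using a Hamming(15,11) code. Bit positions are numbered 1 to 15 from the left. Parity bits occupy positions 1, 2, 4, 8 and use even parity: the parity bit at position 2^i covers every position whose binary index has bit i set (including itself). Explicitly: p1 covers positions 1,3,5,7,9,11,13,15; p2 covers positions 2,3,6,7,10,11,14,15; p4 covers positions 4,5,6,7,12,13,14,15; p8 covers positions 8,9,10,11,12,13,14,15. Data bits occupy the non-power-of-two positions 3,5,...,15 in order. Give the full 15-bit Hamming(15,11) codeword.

Place data bits at non-power-of-two positions: b3=1, b5=1, b6=1, b7=0, b9=0, b10=0, b11=1, b12=0, b13=1, b14=0, b15=1.
p1 = XOR of data positions {3,5,7,9,11,13,15} = 1⊕1⊕0⊕0⊕1⊕1⊕1 = 1
p2 = XOR of data positions {3,6,7,10,11,14,15} = 1⊕1⊕0⊕0⊕1⊕0⊕1 = 0
p4 = XOR of data positions {5,6,7,12,13,14,15} = 1⊕1⊕0⊕0⊕1⊕0⊕1 = 0
p8 = XOR of data positions {9,10,11,12,13,14,15} = 0⊕0⊕1⊕0⊕1⊕0⊕1 = 1
Codeword b1..b15 = 101011010010101

101011010010101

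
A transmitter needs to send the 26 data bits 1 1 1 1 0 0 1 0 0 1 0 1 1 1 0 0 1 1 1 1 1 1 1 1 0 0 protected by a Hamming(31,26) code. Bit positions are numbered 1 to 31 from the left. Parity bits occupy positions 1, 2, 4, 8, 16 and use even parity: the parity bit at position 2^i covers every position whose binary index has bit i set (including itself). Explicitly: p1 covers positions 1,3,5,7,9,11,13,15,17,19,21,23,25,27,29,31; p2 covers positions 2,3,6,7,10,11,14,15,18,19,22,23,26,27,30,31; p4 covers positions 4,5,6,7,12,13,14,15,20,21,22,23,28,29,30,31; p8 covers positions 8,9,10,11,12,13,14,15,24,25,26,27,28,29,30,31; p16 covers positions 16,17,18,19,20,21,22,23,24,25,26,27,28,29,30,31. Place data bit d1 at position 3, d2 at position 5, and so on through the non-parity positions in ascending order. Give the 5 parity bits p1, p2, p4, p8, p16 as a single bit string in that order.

Place data bits at non-power-of-two positions: b3=1, b5=1, b6=1, b7=1, b9=0, b10=0, b11=1, b12=0, b13=0, b14=1, b15=0, b17=1, b18=1, b19=1, b20=0, b21=0, b22=1, b23=1, b24=1, b25=1, b26=1, b27=1, b28=1, b29=1, b30=0, b31=0.
p1 = XOR of data positions {3,5,7,9,11,13,15,17,19,21,23,25,27,29,31} = 1⊕1⊕1⊕0⊕1⊕0⊕0⊕1⊕1⊕0⊕1⊕1⊕1⊕1⊕0 = 0
p2 = XOR of data positions {3,6,7,10,11,14,15,18,19,22,23,26,27,30,31} = 1⊕1⊕1⊕0⊕1⊕1⊕0⊕1⊕1⊕1⊕1⊕1⊕1⊕0⊕0 = 1
p4 = XOR of data positions {5,6,7,12,13,14,15,20,21,22,23,28,29,30,31} = 1⊕1⊕1⊕0⊕0⊕1⊕0⊕0⊕0⊕1⊕1⊕1⊕1⊕0⊕0 = 0
p8 = XOR of data positions {9,10,11,12,13,14,15,24,25,26,27,28,29,30,31} = 0⊕0⊕1⊕0⊕0⊕1⊕0⊕1⊕1⊕1⊕1⊕1⊕1⊕0⊕0 = 0
p16 = XOR of data positions {17,18,19,20,21,22,23,24,25,26,27,28,29,30,31} = 1⊕1⊕1⊕0⊕0⊕1⊕1⊕1⊕1⊕1⊕1⊕1⊕1⊕0⊕0 = 1
Parity bits p1,p2,p4,p8,p16 = 01001

01001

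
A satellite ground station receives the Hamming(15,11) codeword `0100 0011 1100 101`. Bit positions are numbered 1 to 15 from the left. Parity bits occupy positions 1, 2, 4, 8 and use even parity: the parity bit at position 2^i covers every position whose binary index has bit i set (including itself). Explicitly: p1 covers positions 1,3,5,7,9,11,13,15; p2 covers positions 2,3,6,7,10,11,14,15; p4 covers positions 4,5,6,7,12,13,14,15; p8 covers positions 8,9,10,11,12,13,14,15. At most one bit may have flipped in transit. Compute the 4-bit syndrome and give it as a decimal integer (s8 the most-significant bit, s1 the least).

s1: b1⊕b3⊕b5⊕b7⊕b9⊕b11⊕b13⊕b15 = 0⊕0⊕0⊕1⊕1⊕0⊕1⊕1 = 0
s2: b2⊕b3⊕b6⊕b7⊕b10⊕b11⊕b14⊕b15 = 1⊕0⊕0⊕1⊕1⊕0⊕0⊕1 = 0
s4: b4⊕b5⊕b6⊕b7⊕b12⊕b13⊕b14⊕b15 = 0⊕0⊕0⊕1⊕0⊕1⊕0⊕1 = 1
s8: b8⊕b9⊕b10⊕b11⊕b12⊕b13⊕b14⊕b15 = 1⊕1⊕1⊕0⊕0⊕1⊕0⊕1 = 1
Syndrome (s8...s1) = 1100 → position 12.

12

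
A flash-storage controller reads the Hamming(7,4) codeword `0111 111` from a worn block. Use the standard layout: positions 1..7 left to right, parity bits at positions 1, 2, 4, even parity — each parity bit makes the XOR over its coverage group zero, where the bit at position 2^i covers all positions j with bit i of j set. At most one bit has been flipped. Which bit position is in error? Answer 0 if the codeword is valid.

1

s1: b1⊕b3⊕b5⊕b7 = 0⊕1⊕1⊕1 = 1
s2: b2⊕b3⊕b6⊕b7 = 1⊕1⊕1⊕1 = 0
s4: b4⊕b5⊕b6⊕b7 = 1⊕1⊕1⊕1 = 0
Syndrome (s4...s1) = 001 → position 1.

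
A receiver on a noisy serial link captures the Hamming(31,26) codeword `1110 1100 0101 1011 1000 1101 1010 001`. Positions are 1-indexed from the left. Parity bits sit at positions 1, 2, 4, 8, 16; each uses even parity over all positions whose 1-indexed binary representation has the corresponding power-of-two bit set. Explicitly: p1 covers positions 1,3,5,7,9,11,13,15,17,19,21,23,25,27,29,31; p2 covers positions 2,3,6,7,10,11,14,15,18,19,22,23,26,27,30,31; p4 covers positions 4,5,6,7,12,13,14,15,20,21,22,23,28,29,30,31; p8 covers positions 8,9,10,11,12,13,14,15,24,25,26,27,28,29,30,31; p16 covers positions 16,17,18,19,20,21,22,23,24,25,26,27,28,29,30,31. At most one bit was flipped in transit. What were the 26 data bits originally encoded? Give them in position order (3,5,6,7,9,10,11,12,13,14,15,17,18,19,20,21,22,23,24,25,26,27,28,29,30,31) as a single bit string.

11100101101100011011010001

s1: b1⊕b3⊕b5⊕b7⊕b9⊕b11⊕b13⊕b15⊕b17⊕b19⊕b21⊕b23⊕b25⊕b27⊕b29⊕b31 = 1⊕1⊕1⊕0⊕0⊕0⊕1⊕1⊕1⊕0⊕1⊕0⊕1⊕1⊕0⊕1 = 0
s2: b2⊕b3⊕b6⊕b7⊕b10⊕b11⊕b14⊕b15⊕b18⊕b19⊕b22⊕b23⊕b26⊕b27⊕b30⊕b31 = 1⊕1⊕1⊕0⊕1⊕0⊕0⊕1⊕0⊕0⊕1⊕0⊕0⊕1⊕0⊕1 = 0
s4: b4⊕b5⊕b6⊕b7⊕b12⊕b13⊕b14⊕b15⊕b20⊕b21⊕b22⊕b23⊕b28⊕b29⊕b30⊕b31 = 0⊕1⊕1⊕0⊕1⊕1⊕0⊕1⊕0⊕1⊕1⊕0⊕0⊕0⊕0⊕1 = 0
s8: b8⊕b9⊕b10⊕b11⊕b12⊕b13⊕b14⊕b15⊕b24⊕b25⊕b26⊕b27⊕b28⊕b29⊕b30⊕b31 = 0⊕0⊕1⊕0⊕1⊕1⊕0⊕1⊕1⊕1⊕0⊕1⊕0⊕0⊕0⊕1 = 0
s16: b16⊕b17⊕b18⊕b19⊕b20⊕b21⊕b22⊕b23⊕b24⊕b25⊕b26⊕b27⊕b28⊕b29⊕b30⊕b31 = 1⊕1⊕0⊕0⊕0⊕1⊕1⊕0⊕1⊕1⊕0⊕1⊕0⊕0⊕0⊕1 = 0
Syndrome (s16...s1) = 00000 → position 0 (no error).
No correction needed.
Data bits at positions 3,5,6,7,9,10,11,12,13,14,15,17,18,19,20,21,22,23,24,25,26,27,28,29,30,31: 11100101101100011011010001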